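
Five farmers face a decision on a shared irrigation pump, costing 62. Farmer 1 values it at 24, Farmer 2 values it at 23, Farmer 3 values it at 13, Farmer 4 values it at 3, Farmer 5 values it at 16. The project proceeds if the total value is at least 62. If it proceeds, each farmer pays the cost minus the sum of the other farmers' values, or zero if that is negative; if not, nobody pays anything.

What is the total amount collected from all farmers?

Total value 79 ≥ cost 62, so it is built.
Farmer 1: others sum to 55; max(0, 62 - 55) = 7.
Farmer 2: others sum to 56; max(0, 62 - 56) = 6.
Farmer 3: others sum to 66; max(0, 62 - 66) = 0.
Farmer 4: others sum to 76; max(0, 62 - 76) = 0.
Farmer 5: others sum to 63; max(0, 62 - 63) = 0.
Total collected = 7 + 6 + 0 + 0 + 0 = 13.

13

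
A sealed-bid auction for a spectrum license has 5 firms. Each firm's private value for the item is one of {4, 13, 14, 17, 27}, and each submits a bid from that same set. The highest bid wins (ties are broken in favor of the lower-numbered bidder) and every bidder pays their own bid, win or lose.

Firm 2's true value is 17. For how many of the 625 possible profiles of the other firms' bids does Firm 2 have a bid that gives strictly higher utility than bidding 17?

Others bid (4, 4, 4, 4): truth gives 0; bid 13 gives 4 > 0. Violating.
Others bid (4, 4, 4, 13): truth gives 0; bid 13 gives 4 > 0. Violating.
Others bid (4, 4, 4, 14): truth gives 0; bid 14 gives 3 > 0. Violating.
Others bid (4, 4, 4, 27): truth gives -17; bid 4 gives -4 > -17. Violating.
Others bid (4, 4, 4, 17): truth gives 0; no alternative beats it.
Others bid (4, 4, 13, 17): truth gives 0; no alternative beats it.
(Checking all 625 profiles: 487 have a profitable deviation, 138 do not.)

487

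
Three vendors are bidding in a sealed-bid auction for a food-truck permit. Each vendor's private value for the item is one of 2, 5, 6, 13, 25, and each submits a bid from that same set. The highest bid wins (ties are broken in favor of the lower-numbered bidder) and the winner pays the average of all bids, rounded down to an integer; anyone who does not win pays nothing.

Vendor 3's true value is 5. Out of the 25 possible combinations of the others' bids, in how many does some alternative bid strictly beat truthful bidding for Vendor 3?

Others bid (2, 5): truth gives 0; bid 6 gives 1 > 0. Violating.
Others bid (5, 2): truth gives 0; bid 6 gives 1 > 0. Violating.
Others bid (2, 2): truth gives 2; no alternative beats it.
Others bid (2, 6): truth gives 0; no alternative beats it.
(Checking all 25 profiles: 2 have a profitable deviation, 23 do not.)

2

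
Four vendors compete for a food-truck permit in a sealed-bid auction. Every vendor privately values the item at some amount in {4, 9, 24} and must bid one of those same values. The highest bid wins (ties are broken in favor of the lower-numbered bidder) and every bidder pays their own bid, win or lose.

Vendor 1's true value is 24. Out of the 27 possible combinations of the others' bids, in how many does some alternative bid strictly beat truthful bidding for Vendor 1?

Others bid (4, 4, 4): truth gives 0; bid 4 gives 20 > 0. Violating.
Others bid (4, 4, 9): truth gives 0; bid 9 gives 15 > 0. Violating.
Others bid (4, 9, 4): truth gives 0; bid 9 gives 15 > 0. Violating.
Others bid (4, 9, 9): truth gives 0; bid 9 gives 15 > 0. Violating.
Others bid (4, 4, 24): truth gives 0; no alternative beats it.
Others bid (4, 9, 24): truth gives 0; no alternative beats it.
(Checking all 27 profiles: 8 have a profitable deviation, 19 do not.)

8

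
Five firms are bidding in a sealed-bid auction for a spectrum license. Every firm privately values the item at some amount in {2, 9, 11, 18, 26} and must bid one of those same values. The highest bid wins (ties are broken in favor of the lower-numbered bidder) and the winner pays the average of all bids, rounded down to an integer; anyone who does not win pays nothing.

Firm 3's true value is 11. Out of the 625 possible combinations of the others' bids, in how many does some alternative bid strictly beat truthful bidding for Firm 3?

Others bid (2, 2, 2, 9): truth gives 6; bid 9 gives 7 > 6. Violating.
Others bid (2, 2, 2, 18): truth gives 0; bid 18 gives 3 > 0. Violating.
Others bid (2, 2, 9, 2): truth gives 6; bid 9 gives 7 > 6. Violating.
Others bid (2, 2, 9, 18): truth gives 0; bid 18 gives 2 > 0. Violating.
Others bid (2, 2, 2, 2): truth gives 8; no alternative beats it.
Others bid (2, 2, 2, 11): truth gives 6; no alternative beats it.
(Checking all 625 profiles: 51 have a profitable deviation, 574 do not.)

51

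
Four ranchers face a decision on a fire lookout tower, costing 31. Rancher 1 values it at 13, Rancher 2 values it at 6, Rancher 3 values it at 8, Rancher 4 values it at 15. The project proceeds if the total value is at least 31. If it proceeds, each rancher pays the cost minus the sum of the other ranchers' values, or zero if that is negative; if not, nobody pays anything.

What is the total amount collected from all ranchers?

6

Total value 42 ≥ cost 31, so it is built.
Rancher 1: others sum to 29; max(0, 31 - 29) = 2.
Rancher 2: others sum to 36; max(0, 31 - 36) = 0.
Rancher 3: others sum to 34; max(0, 31 - 34) = 0.
Rancher 4: others sum to 27; max(0, 31 - 27) = 4.
Total collected = 2 + 0 + 0 + 4 = 6.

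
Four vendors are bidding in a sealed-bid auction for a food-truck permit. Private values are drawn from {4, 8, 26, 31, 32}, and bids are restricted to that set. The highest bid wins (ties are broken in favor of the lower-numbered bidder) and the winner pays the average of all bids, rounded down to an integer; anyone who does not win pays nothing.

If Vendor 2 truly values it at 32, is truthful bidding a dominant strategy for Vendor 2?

Consider the case where Vendor 1 bids 4, Vendor 3 bids 4 and Vendor 4 bids 4.
Truthful bid 32: wins, pays 11, utility 32 - 11 = 21.
Bid 8 instead: wins, pays 5, utility 32 - 5 = 27.
Since 27 > 21, bidding 8 is strictly better here, so truthful bidding is not dominant.

No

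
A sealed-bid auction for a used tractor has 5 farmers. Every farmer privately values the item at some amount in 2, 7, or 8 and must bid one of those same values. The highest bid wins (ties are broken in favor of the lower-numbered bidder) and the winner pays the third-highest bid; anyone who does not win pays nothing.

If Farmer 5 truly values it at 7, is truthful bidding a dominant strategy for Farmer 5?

No

Consider the case where Farmer 1 bids 2, Farmer 2 bids 2, Farmer 3 bids 2 and Farmer 4 bids 7.
Truthful bid 7: loses, pays 0, utility 0.
Bid 8 instead: wins, pays 2, utility 7 - 2 = 5.
Since 5 > 0, bidding 8 is strictly better here, so truthful bidding is not dominant.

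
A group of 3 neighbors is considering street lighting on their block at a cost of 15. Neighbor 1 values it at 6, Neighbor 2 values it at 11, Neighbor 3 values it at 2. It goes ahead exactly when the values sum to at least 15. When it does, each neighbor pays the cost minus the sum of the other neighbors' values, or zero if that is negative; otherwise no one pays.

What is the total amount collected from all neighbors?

Total value 19 ≥ cost 15, so it is built.
Neighbor 1: others sum to 13; max(0, 15 - 13) = 2.
Neighbor 2: others sum to 8; max(0, 15 - 8) = 7.
Neighbor 3: others sum to 17; max(0, 15 - 17) = 0.
Total collected = 2 + 7 + 0 = 9.

9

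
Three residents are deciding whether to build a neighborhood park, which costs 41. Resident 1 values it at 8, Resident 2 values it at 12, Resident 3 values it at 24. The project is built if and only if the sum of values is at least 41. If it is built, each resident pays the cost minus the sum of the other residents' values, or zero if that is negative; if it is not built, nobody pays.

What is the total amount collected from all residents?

35

Total value 44 ≥ cost 41, so it is built.
Resident 1: others sum to 36; max(0, 41 - 36) = 5.
Resident 2: others sum to 32; max(0, 41 - 32) = 9.
Resident 3: others sum to 20; max(0, 41 - 20) = 21.
Total collected = 5 + 9 + 21 = 35.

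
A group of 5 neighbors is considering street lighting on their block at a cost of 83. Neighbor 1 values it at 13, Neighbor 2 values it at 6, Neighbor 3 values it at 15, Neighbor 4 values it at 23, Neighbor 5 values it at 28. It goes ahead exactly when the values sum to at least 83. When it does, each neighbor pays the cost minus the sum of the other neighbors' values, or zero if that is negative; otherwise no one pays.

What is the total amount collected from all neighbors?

75

Total value 85 ≥ cost 83, so it is built.
Neighbor 1: others sum to 72; max(0, 83 - 72) = 11.
Neighbor 2: others sum to 79; max(0, 83 - 79) = 4.
Neighbor 3: others sum to 70; max(0, 83 - 70) = 13.
Neighbor 4: others sum to 62; max(0, 83 - 62) = 21.
Neighbor 5: others sum to 57; max(0, 83 - 57) = 26.
Total collected = 11 + 4 + 13 + 21 + 26 = 75.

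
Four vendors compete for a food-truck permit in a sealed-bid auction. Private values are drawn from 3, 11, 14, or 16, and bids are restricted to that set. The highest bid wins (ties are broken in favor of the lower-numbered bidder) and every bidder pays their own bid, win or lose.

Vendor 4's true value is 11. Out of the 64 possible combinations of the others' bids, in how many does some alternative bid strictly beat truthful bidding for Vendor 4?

63

Others bid (3, 3, 11): truth gives -11; bid 3 gives -3 > -11. Violating.
Others bid (3, 3, 14): truth gives -11; bid 3 gives -3 > -11. Violating.
Others bid (3, 3, 16): truth gives -11; bid 3 gives -3 > -11. Violating.
Others bid (3, 11, 3): truth gives -11; bid 3 gives -3 > -11. Violating.
Others bid (3, 3, 3): truth gives 0; no alternative beats it.
(Checking all 64 profiles: 63 have a profitable deviation, 1 does not.)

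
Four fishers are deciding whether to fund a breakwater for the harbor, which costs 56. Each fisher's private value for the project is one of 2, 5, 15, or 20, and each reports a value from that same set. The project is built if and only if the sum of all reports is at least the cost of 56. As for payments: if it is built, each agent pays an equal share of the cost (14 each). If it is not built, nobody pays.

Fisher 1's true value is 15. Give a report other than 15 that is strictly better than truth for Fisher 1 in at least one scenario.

Suppose Fisher 2 reports 2, Fisher 3 reports 15 and Fisher 4 reports 20.
Report 15: project not built, utility 0.
Report 20: project built, pays 14, utility 15 - 14 = 1.
So reporting 20 beats truth here (1 > 0).

20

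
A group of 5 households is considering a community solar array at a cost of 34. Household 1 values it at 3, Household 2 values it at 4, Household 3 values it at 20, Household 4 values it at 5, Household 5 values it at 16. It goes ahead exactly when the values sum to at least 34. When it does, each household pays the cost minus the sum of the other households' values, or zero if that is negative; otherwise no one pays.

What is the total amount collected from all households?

8

Total value 48 ≥ cost 34, so it is built.
Household 1: others sum to 45; max(0, 34 - 45) = 0.
Household 2: others sum to 44; max(0, 34 - 44) = 0.
Household 3: others sum to 28; max(0, 34 - 28) = 6.
Household 4: others sum to 43; max(0, 34 - 43) = 0.
Household 5: others sum to 32; max(0, 34 - 32) = 2.
Total collected = 0 + 0 + 6 + 0 + 2 = 8.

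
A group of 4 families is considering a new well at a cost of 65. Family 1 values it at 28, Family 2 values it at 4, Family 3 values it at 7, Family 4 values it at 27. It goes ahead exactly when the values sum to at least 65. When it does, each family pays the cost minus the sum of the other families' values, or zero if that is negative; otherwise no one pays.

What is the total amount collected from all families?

62

Total value 66 ≥ cost 65, so it is built.
Family 1: others sum to 38; max(0, 65 - 38) = 27.
Family 2: others sum to 62; max(0, 65 - 62) = 3.
Family 3: others sum to 59; max(0, 65 - 59) = 6.
Family 4: others sum to 39; max(0, 65 - 39) = 26.
Total collected = 27 + 3 + 6 + 26 = 62.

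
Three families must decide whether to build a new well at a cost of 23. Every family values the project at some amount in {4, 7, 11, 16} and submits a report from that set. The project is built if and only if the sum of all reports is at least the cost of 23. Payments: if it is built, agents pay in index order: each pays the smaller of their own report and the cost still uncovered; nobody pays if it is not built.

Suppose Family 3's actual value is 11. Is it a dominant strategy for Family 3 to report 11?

Yes

Check each profile of the others' reports and compare truth against every alternative report.
Others report (7, 16): truth gives 11, best alternative gives 11.
Others report (11, 16): truth gives 11, best alternative gives 11.
Others report (16, 7): truth gives 11, best alternative gives 11.
Others report (16, 11): truth gives 11, best alternative gives 11.
Others report (16, 16): truth gives 11, best alternative gives 11.
Others report (11, 11): truth gives 10, best alternative gives 10.
(Remaining 10 profiles checked similarly; truth is weakly best in each.)
In every case the truthful report is at least as good as any alternative, so it is a dominant strategy.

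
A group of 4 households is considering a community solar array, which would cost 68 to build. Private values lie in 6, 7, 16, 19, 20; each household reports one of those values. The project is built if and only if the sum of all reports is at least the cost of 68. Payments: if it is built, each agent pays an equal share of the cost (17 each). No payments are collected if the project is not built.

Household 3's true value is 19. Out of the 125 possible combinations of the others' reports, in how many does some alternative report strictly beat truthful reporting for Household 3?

1

Others report (16, 16, 16): truth gives 0; report 20 gives 2 > 0. Violating.
Others report (6, 6, 6): truth gives 0; no alternative beats it.
Others report (6, 6, 7): truth gives 0; no alternative beats it.
(Checking all 125 profiles: 1 has a profitable deviation, 124 do not.)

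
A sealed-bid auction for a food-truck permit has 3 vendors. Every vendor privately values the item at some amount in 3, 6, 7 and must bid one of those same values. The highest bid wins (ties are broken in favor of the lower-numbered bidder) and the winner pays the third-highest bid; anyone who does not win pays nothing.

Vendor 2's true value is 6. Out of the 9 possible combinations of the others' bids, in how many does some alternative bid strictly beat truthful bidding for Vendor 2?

2

Others bid (3, 7): truth gives 0; bid 7 gives 3 > 0. Violating.
Others bid (6, 3): truth gives 0; bid 7 gives 3 > 0. Violating.
Others bid (3, 3): truth gives 3; no alternative beats it.
Others bid (3, 6): truth gives 3; no alternative beats it.
(Checking all 9 profiles: 2 have a profitable deviation, 7 do not.)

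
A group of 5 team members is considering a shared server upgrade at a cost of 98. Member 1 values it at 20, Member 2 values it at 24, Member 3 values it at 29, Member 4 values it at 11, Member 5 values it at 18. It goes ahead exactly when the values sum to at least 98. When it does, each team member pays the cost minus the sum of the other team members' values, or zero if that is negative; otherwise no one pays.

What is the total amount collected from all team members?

82

Total value 102 ≥ cost 98, so it is built.
Member 1: others sum to 82; max(0, 98 - 82) = 16.
Member 2: others sum to 78; max(0, 98 - 78) = 20.
Member 3: others sum to 73; max(0, 98 - 73) = 25.
Member 4: others sum to 91; max(0, 98 - 91) = 7.
Member 5: others sum to 84; max(0, 98 - 84) = 14.
Total collected = 16 + 20 + 25 + 7 + 14 = 82.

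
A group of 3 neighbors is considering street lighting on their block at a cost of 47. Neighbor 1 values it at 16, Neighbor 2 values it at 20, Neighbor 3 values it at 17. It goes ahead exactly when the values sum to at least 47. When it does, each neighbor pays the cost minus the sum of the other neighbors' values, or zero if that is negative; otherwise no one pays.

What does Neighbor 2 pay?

Total value 53 ≥ cost 47, so the project is built.
The other neighbors' values sum to 33.
Cost minus that sum is 47 - 33 = 14.

14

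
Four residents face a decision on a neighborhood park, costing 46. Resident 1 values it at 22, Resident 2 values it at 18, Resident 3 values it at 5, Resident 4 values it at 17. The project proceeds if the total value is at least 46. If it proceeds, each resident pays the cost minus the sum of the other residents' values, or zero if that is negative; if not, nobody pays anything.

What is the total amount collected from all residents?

Total value 62 ≥ cost 46, so it is built.
Resident 1: others sum to 40; max(0, 46 - 40) = 6.
Resident 2: others sum to 44; max(0, 46 - 44) = 2.
Resident 3: others sum to 57; max(0, 46 - 57) = 0.
Resident 4: others sum to 45; max(0, 46 - 45) = 1.
Total collected = 6 + 2 + 0 + 1 = 9.

9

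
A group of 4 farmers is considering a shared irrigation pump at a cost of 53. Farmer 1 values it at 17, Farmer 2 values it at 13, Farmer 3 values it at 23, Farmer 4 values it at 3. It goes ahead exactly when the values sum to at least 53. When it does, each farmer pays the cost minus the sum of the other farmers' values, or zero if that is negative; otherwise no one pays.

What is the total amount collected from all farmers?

Total value 56 ≥ cost 53, so it is built.
Farmer 1: others sum to 39; max(0, 53 - 39) = 14.
Farmer 2: others sum to 43; max(0, 53 - 43) = 10.
Farmer 3: others sum to 33; max(0, 53 - 33) = 20.
Farmer 4: others sum to 53; max(0, 53 - 53) = 0.
Total collected = 14 + 10 + 20 + 0 = 44.

44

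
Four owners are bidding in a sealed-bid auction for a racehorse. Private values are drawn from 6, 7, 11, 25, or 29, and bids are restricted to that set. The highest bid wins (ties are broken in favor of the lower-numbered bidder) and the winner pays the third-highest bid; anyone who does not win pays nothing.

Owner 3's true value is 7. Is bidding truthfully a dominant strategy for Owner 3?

No

Consider the case where Owner 1 bids 6, Owner 2 bids 6 and Owner 4 bids 11.
Truthful bid 7: loses, pays 0, utility 0.
Bid 11 instead: wins, pays 6, utility 7 - 6 = 1.
Since 1 > 0, bidding 11 is strictly better here, so truthful bidding is not dominant.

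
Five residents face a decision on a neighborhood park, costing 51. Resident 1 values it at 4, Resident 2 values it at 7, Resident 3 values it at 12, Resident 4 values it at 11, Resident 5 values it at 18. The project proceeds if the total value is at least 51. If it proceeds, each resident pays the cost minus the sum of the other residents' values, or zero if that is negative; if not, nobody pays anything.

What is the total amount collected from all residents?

47

Total value 52 ≥ cost 51, so it is built.
Resident 1: others sum to 48; max(0, 51 - 48) = 3.
Resident 2: others sum to 45; max(0, 51 - 45) = 6.
Resident 3: others sum to 40; max(0, 51 - 40) = 11.
Resident 4: others sum to 41; max(0, 51 - 41) = 10.
Resident 5: others sum to 34; max(0, 51 - 34) = 17.
Total collected = 3 + 6 + 11 + 10 + 17 = 47.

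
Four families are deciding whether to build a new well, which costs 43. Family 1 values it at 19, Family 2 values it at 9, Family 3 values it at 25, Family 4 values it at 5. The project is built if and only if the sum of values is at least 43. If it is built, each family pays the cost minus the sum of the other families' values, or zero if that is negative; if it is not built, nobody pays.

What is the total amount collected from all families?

14

Total value 58 ≥ cost 43, so it is built.
Family 1: others sum to 39; max(0, 43 - 39) = 4.
Family 2: others sum to 49; max(0, 43 - 49) = 0.
Family 3: others sum to 33; max(0, 43 - 33) = 10.
Family 4: others sum to 53; max(0, 43 - 53) = 0.
Total collected = 4 + 0 + 10 + 0 = 14.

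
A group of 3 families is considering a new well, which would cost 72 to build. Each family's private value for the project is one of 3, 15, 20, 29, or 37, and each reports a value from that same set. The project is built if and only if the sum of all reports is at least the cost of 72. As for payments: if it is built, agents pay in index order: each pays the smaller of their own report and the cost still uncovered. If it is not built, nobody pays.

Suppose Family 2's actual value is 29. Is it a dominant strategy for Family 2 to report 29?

No

Consider the case where Family 1 reports 15 and Family 3 reports 37.
Truthful report 29: project built, pays 29, utility 29 - 29 = 0.
Report 20 instead: project built, pays 20, utility 29 - 20 = 9.
Since 9 > 0, reporting 20 is strictly better here, so truthful reporting is not dominant.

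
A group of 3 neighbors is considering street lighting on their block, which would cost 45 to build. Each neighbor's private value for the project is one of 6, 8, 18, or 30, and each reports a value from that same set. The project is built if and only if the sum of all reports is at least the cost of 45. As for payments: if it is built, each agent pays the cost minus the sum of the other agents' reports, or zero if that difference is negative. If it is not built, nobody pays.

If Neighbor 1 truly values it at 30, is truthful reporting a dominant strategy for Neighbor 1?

Check each profile of the others' reports and compare truth against every alternative report.
Others report (8, 18): truth gives 11, best alternative gives 0.
Others report (18, 8): truth gives 11, best alternative gives 0.
Others report (6, 18): truth gives 9, best alternative gives 0.
Others report (18, 6): truth gives 9, best alternative gives 0.
Others report (8, 8): truth gives 1, best alternative gives 0.
Others report (18, 30): truth gives 30, best alternative gives 30.
(Remaining 10 profiles checked similarly; truth is weakly best in each.)
In every case the truthful report is at least as good as any alternative, so it is a dominant strategy.

Yes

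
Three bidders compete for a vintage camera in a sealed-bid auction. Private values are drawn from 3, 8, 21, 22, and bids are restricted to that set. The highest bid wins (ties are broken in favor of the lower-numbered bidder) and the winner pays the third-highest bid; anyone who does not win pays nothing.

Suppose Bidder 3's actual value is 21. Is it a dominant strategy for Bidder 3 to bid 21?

Consider the case where Bidder 1 bids 3 and Bidder 2 bids 21.
Truthful bid 21: loses, pays 0, utility 0.
Bid 22 instead: wins, pays 3, utility 21 - 3 = 18.
Since 18 > 0, bidding 22 is strictly better here, so truthful bidding is not dominant.

No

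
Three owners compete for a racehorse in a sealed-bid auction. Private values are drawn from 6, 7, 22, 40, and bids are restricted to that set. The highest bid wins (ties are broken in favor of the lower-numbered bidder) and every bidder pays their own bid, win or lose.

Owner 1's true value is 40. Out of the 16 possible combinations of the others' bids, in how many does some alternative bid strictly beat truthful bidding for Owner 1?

9

Others bid (6, 6): truth gives 0; bid 6 gives 34 > 0. Violating.
Others bid (6, 7): truth gives 0; bid 7 gives 33 > 0. Violating.
Others bid (6, 22): truth gives 0; bid 22 gives 18 > 0. Violating.
Others bid (7, 6): truth gives 0; bid 7 gives 33 > 0. Violating.
Others bid (6, 40): truth gives 0; no alternative beats it.
Others bid (7, 40): truth gives 0; no alternative beats it.
(Checking all 16 profiles: 9 have a profitable deviation, 7 do not.)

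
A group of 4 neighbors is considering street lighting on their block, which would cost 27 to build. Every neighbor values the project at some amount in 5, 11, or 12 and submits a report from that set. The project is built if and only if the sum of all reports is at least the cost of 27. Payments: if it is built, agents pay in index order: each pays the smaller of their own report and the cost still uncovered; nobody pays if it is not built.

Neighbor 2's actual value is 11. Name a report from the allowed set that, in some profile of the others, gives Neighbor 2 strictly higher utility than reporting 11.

Suppose Neighbor 1 reports 5, Neighbor 3 reports 5 and Neighbor 4 reports 12.
Report 11: project built, pays 11, utility 11 - 11 = 0.
Report 5: project built, pays 5, utility 11 - 5 = 6.
So reporting 5 beats truth here (6 > 0).

5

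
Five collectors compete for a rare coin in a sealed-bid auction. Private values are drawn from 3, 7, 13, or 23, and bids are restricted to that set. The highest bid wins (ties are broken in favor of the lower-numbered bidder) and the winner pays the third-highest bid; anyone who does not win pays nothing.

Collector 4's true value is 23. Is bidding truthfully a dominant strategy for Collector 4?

Check each profile of the others' bids and compare truth against every alternative bid.
Others bid (3, 3, 3, 23): truth gives 20, best alternative gives 0.
Others bid (3, 3, 13, 3): truth gives 20, best alternative gives 0.
Others bid (3, 13, 3, 3): truth gives 20, best alternative gives 0.
Others bid (13, 3, 3, 3): truth gives 20, best alternative gives 0.
Others bid (3, 3, 7, 23): truth gives 16, best alternative gives 0.
Others bid (3, 3, 13, 7): truth gives 16, best alternative gives 0.
(Remaining 250 profiles checked similarly; truth is weakly best in each.)
In every case the truthful bid is at least as good as any alternative, so it is a dominant strategy.

Yes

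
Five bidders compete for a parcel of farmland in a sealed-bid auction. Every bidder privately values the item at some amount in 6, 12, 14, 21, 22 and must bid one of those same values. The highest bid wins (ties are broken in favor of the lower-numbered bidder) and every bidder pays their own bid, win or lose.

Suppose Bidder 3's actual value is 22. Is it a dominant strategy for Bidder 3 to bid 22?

Consider the case where Bidder 1 bids 6, Bidder 2 bids 6, Bidder 4 bids 6 and Bidder 5 bids 6.
Truthful bid 22: wins, pays 22, utility 22 - 22 = 0.
Bid 12 instead: wins, pays 12, utility 22 - 12 = 10.
Since 10 > 0, bidding 12 is strictly better here, so truthful bidding is not dominant.

No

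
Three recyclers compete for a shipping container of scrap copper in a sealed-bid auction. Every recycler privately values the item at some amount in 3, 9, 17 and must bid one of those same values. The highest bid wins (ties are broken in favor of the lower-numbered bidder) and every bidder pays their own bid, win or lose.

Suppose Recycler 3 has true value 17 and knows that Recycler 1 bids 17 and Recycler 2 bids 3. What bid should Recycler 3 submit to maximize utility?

Bid 3: loses but pays 3, utility -3.
Bid 9: loses but pays 9, utility -9.
Bid 17: loses but pays 17, utility -17.
The best choice is 3 with utility -3.

3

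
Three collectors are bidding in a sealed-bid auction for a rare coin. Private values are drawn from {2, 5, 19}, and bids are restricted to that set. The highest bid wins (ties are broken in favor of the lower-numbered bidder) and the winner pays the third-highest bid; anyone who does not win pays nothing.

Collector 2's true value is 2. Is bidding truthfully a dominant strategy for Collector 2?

Yes

Check each profile of the others' bids and compare truth against every alternative bid.
Others bid (2, 2): truth gives 0, best alternative gives 0.
Others bid (2, 5): truth gives 0, best alternative gives 0.
Others bid (2, 19): truth gives 0, best alternative gives 0.
Others bid (5, 2): truth gives 0, best alternative gives 0.
Others bid (5, 5): truth gives 0, best alternative gives 0.
Others bid (5, 19): truth gives 0, best alternative gives 0.
(Remaining 3 profiles checked similarly; truth is weakly best in each.)
In every case the truthful bid is at least as good as any alternative, so it is a dominant strategy.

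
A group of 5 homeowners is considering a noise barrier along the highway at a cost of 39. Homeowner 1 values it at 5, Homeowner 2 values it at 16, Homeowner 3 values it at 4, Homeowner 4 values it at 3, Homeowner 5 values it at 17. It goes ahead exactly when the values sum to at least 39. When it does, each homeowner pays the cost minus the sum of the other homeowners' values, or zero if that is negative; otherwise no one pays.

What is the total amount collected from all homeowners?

Total value 45 ≥ cost 39, so it is built.
Homeowner 1: others sum to 40; max(0, 39 - 40) = 0.
Homeowner 2: others sum to 29; max(0, 39 - 29) = 10.
Homeowner 3: others sum to 41; max(0, 39 - 41) = 0.
Homeowner 4: others sum to 42; max(0, 39 - 42) = 0.
Homeowner 5: others sum to 28; max(0, 39 - 28) = 11.
Total collected = 0 + 10 + 0 + 0 + 11 = 21.

21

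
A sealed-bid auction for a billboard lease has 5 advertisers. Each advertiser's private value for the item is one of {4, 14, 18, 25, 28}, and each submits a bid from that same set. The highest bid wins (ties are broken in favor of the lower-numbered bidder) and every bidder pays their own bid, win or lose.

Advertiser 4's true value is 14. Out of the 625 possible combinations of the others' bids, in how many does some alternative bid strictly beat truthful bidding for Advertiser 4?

Others bid (4, 4, 4, 18): truth gives -14; bid 4 gives -4 > -14. Violating.
Others bid (4, 4, 4, 25): truth gives -14; bid 4 gives -4 > -14. Violating.
Others bid (4, 4, 4, 28): truth gives -14; bid 4 gives -4 > -14. Violating.
Others bid (4, 4, 14, 4): truth gives -14; bid 4 gives -4 > -14. Violating.
Others bid (4, 4, 4, 4): truth gives 0; no alternative beats it.
Others bid (4, 4, 4, 14): truth gives 0; no alternative beats it.
(Checking all 625 profiles: 623 have a profitable deviation, 2 do not.)

623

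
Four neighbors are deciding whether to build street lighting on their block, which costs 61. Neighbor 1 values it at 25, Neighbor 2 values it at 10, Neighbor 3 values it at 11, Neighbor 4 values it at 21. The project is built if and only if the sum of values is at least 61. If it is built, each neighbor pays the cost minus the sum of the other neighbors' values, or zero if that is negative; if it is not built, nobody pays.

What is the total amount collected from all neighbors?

Total value 67 ≥ cost 61, so it is built.
Neighbor 1: others sum to 42; max(0, 61 - 42) = 19.
Neighbor 2: others sum to 57; max(0, 61 - 57) = 4.
Neighbor 3: others sum to 56; max(0, 61 - 56) = 5.
Neighbor 4: others sum to 46; max(0, 61 - 46) = 15.
Total collected = 19 + 4 + 5 + 15 = 43.

43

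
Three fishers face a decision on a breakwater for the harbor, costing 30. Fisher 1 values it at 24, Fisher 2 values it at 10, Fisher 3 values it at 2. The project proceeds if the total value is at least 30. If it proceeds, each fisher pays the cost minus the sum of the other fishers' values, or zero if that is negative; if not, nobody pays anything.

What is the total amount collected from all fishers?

22

Total value 36 ≥ cost 30, so it is built.
Fisher 1: others sum to 12; max(0, 30 - 12) = 18.
Fisher 2: others sum to 26; max(0, 30 - 26) = 4.
Fisher 3: others sum to 34; max(0, 30 - 34) = 0.
Total collected = 18 + 4 + 0 = 22.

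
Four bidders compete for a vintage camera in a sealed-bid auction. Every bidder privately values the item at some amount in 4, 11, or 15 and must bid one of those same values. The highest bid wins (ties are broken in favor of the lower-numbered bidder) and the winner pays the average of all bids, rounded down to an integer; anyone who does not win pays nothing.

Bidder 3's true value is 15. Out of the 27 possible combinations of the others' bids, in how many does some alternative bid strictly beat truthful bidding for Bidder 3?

Others bid (4, 4, 4): truth gives 9; bid 11 gives 10 > 9. Violating.
Others bid (4, 4, 11): truth gives 7; bid 11 gives 8 > 7. Violating.
Others bid (4, 4, 15): truth gives 6; no alternative beats it.
Others bid (4, 11, 4): truth gives 7; no alternative beats it.
(Checking all 27 profiles: 2 have a profitable deviation, 25 do not.)

2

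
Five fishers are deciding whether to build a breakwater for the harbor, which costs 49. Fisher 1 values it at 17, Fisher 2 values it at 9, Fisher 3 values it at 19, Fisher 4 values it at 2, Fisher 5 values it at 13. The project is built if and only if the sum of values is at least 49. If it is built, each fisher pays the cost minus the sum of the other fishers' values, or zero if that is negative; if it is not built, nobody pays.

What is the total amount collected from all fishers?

16

Total value 60 ≥ cost 49, so it is built.
Fisher 1: others sum to 43; max(0, 49 - 43) = 6.
Fisher 2: others sum to 51; max(0, 49 - 51) = 0.
Fisher 3: others sum to 41; max(0, 49 - 41) = 8.
Fisher 4: others sum to 58; max(0, 49 - 58) = 0.
Fisher 5: others sum to 47; max(0, 49 - 47) = 2.
Total collected = 6 + 0 + 8 + 0 + 2 = 16.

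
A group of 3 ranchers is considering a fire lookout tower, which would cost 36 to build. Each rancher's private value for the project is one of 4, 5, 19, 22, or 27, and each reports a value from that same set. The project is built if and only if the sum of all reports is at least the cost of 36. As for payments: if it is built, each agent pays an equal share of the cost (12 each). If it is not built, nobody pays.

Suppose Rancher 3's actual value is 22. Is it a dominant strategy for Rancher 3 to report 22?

No

Consider the case where Rancher 1 reports 4 and Rancher 2 reports 5.
Truthful report 22: project not built, utility 0.
Report 27 instead: project built, pays 12, utility 22 - 12 = 10.
Since 10 > 0, reporting 27 is strictly better here, so truthful reporting is not dominant.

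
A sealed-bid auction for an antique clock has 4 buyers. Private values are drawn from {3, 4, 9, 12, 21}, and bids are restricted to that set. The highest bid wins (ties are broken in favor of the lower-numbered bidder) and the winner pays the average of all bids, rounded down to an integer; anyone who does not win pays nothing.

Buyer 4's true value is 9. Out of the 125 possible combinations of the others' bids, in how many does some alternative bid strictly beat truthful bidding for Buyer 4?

19

Others bid (3, 3, 3): truth gives 5; bid 4 gives 6 > 5. Violating.
Others bid (3, 3, 9): truth gives 0; bid 12 gives 3 > 0. Violating.
Others bid (3, 4, 9): truth gives 0; bid 12 gives 2 > 0. Violating.
Others bid (3, 9, 3): truth gives 0; bid 12 gives 3 > 0. Violating.
Others bid (3, 3, 4): truth gives 5; no alternative beats it.
Others bid (3, 3, 12): truth gives 0; no alternative beats it.
(Checking all 125 profiles: 19 have a profitable deviation, 106 do not.)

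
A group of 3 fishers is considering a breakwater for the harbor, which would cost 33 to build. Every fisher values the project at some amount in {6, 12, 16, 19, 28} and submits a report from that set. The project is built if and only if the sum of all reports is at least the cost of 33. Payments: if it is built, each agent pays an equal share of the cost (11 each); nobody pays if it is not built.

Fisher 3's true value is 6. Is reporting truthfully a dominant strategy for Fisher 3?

Yes

Check each profile of the others' reports and compare truth against every alternative report.
Others report (6, 16): truth gives 0, best alternative gives -5.
Others report (6, 19): truth gives 0, best alternative gives -5.
Others report (12, 12): truth gives 0, best alternative gives -5.
Others report (16, 6): truth gives 0, best alternative gives -5.
Others report (19, 6): truth gives 0, best alternative gives -5.
Others report (6, 28): truth gives -5, best alternative gives -5.
(Remaining 19 profiles checked similarly; truth is weakly best in each.)
In every case the truthful report is at least as good as any alternative, so it is a dominant strategy.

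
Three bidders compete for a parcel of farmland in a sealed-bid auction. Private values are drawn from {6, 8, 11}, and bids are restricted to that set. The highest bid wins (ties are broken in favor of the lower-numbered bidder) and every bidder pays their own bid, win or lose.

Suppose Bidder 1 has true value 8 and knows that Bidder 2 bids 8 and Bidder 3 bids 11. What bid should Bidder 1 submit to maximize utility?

11

Bid 6: loses but pays 6, utility -6.
Bid 8: loses but pays 8, utility -8.
Bid 11: wins, pays 11, utility 8 - 11 = -3.
The best choice is 11 with utility -3.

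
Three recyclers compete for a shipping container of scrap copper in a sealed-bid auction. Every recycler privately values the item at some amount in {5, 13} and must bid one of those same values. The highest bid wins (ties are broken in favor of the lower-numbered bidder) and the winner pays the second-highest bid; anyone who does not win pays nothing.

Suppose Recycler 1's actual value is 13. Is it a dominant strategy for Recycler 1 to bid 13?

Yes

Check each profile of the others' bids and compare truth against every alternative bid.
Others bid (5, 5): truth gives 8, best alternative gives 8.
Others bid (5, 13): truth gives 0, best alternative gives 0.
Others bid (13, 5): truth gives 0, best alternative gives 0.
Others bid (13, 13): truth gives 0, best alternative gives 0.
In every case the truthful bid is at least as good as any alternative, so it is a dominant strategy.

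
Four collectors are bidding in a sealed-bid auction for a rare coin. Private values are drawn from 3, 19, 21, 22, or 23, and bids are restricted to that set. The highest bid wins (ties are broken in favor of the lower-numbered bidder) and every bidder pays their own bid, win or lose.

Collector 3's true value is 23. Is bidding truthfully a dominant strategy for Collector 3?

No

Consider the case where Collector 1 bids 3, Collector 2 bids 3 and Collector 4 bids 3.
Truthful bid 23: wins, pays 23, utility 23 - 23 = 0.
Bid 19 instead: wins, pays 19, utility 23 - 19 = 4.
Since 4 > 0, bidding 19 is strictly better here, so truthful bidding is not dominant.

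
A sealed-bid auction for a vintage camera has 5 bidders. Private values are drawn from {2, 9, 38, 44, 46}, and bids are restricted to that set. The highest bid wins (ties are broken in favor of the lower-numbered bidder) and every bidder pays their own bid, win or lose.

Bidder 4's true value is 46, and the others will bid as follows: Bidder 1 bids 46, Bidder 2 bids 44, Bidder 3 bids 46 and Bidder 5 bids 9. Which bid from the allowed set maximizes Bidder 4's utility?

2

Bid 2: loses but pays 2, utility -2.
Bid 9: loses but pays 9, utility -9.
Bid 38: loses but pays 38, utility -38.
Bid 44: loses but pays 44, utility -44.
Bid 46: loses but pays 46, utility -46.
The best choice is 2 with utility -2.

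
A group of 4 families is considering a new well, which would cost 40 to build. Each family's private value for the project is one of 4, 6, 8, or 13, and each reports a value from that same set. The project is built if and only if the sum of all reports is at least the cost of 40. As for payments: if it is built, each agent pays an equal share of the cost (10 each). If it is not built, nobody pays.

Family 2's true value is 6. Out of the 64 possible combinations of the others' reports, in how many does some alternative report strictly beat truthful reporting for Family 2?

3

Others report (8, 13, 13): truth gives -4; report 4 gives 0 > -4. Violating.
Others report (13, 8, 13): truth gives -4; report 4 gives 0 > -4. Violating.
Others report (13, 13, 8): truth gives -4; report 4 gives 0 > -4. Violating.
Others report (4, 4, 4): truth gives 0; no alternative beats it.
Others report (4, 4, 6): truth gives 0; no alternative beats it.
(Checking all 64 profiles: 3 have a profitable deviation, 61 do not.)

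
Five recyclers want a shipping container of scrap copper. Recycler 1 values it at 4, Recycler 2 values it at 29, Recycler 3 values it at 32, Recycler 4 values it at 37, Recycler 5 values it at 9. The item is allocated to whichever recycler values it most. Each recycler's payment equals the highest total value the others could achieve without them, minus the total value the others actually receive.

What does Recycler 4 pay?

Recycler 4 has the highest value and receives the item.
Without Recycler 4, the item would go to the next-highest value, 32, so the others could achieve 32.
With Recycler 4 present and winning, the others receive nothing, so their total is 0.
Payment = 32 - 0 = 32.

32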